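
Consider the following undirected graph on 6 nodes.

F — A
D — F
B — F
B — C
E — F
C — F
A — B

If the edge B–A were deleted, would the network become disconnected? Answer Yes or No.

No

Even without that edge, B still reaches A via B – F – A, so the network stays connected. Not a bridge.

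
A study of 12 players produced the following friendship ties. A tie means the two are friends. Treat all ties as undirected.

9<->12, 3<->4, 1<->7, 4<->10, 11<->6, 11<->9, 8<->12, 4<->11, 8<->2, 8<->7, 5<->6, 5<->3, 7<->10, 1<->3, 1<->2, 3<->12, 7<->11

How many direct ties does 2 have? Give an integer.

2

2 is directly tied to 1 and 8. That is 2 neighbors, so the degree of 2 is 2.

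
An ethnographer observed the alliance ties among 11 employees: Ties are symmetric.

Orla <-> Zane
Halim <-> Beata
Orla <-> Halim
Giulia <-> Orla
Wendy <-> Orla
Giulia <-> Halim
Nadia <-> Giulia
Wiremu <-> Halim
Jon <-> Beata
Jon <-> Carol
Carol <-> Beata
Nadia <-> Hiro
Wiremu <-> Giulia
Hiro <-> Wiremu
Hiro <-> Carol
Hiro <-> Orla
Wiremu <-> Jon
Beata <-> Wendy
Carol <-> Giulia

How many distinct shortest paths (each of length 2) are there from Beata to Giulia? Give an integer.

2

The shortest distance is 2. The length-2 paths are: Beata–Carol–Giulia; Beata–Halim–Giulia.
That gives 2 distinct shortest paths.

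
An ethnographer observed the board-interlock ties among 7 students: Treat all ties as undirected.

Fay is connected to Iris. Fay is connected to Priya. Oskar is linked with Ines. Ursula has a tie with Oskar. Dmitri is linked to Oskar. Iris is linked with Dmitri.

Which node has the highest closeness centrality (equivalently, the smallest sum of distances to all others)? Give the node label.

Dmitri

Farness (sum of distances to all others) for each node — Dmitri:11, Fay:15, Ines:17, Iris:12, Oskar:12, Priya:20, Ursula:17.
The smallest farness is 11, for Dmitri, so Dmitri has the highest closeness.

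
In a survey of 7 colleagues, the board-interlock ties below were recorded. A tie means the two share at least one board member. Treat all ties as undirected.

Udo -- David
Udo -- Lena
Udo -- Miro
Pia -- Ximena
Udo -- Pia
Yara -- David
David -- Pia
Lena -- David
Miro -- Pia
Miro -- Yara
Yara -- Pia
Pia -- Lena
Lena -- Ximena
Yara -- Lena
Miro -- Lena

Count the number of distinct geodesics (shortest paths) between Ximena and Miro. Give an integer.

2

The shortest distance is 2. The length-2 paths are: Ximena–Pia–Miro; Ximena–Lena–Miro.
That gives 2 distinct shortest paths.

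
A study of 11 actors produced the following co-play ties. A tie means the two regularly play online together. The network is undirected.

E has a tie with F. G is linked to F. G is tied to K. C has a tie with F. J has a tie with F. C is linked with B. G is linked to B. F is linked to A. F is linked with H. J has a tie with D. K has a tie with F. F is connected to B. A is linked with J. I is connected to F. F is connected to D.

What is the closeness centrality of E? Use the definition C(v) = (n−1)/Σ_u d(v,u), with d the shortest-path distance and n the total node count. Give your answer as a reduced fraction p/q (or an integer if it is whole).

10/19

Distances from E: A:2, B:2, C:2, D:2, F:1, G:2, H:2, I:2, J:2, K:2. Sum = 19.
n = 11, so closeness = 10/19.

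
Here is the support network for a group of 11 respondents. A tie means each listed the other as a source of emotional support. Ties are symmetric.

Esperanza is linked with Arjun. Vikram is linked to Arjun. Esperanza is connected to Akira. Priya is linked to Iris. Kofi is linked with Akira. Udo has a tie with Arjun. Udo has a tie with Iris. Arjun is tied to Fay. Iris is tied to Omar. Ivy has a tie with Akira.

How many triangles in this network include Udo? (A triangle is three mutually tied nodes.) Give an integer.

Udo's neighbors are Arjun and Iris, but none of them are tied to each other, so no triangle contains Udo.

0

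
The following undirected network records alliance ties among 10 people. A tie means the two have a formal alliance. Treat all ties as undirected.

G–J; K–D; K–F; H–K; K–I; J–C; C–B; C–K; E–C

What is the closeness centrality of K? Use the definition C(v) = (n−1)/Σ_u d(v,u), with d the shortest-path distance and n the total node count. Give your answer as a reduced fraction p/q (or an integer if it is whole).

Distances from K: B:2, C:1, D:1, E:2, F:1, G:3, H:1, I:1, J:2. Sum = 14.
n = 10, so closeness = 9/14.

9/14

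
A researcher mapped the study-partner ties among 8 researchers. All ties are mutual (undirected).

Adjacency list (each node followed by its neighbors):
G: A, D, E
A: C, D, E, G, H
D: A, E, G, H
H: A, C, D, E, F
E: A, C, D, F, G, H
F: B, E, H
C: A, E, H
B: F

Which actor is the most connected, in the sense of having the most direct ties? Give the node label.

Degrees — A:5, B:1, C:3, D:4, E:6, F:3, G:3, H:5.
The maximum is 6, attained only by E.

E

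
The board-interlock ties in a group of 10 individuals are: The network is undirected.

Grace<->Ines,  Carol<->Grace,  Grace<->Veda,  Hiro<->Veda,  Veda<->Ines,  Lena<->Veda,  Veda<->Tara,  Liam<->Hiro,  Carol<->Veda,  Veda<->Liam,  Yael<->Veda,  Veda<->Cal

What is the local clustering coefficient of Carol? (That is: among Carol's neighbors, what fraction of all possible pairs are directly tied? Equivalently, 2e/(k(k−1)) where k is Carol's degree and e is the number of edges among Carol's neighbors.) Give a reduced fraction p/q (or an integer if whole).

Carol's neighbors: Grace and Veda (k = 2).
Possible neighbor pairs: C(2,2) = 1. Edges among them: Grace–Veda → e = 1.
Clustering(Carol) = 1/1.

1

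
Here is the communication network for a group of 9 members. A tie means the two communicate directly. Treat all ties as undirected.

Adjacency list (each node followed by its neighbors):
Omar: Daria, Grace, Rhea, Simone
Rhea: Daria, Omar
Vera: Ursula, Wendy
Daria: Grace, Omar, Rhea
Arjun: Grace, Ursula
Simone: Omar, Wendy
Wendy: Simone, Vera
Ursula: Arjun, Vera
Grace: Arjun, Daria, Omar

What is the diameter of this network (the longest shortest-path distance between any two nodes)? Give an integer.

Eccentricity of each node (its greatest distance to any other): Arjun:3, Daria:4, Grace:3, Omar:3, Rhea:4, Simone:3, Ursula:4, Vera:4, Wendy:3.
The maximum eccentricity is 4, realized for instance by the pair Rhea–Ursula via Rhea – Omar – Grace – Arjun – Ursula. So the diameter is 4.

4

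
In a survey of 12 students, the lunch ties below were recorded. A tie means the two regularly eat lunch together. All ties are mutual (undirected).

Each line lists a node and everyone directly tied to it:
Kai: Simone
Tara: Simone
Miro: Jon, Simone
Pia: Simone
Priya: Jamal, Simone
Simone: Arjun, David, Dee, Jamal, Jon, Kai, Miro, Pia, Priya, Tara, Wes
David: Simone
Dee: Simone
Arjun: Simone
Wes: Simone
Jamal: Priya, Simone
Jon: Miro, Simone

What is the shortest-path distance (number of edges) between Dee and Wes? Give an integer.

One shortest route is Dee – Simone – Wes, which uses 2 edges, and Dee and Wes are not directly tied, so nothing shorter exists. So d(Dee,Wes) = 2.

2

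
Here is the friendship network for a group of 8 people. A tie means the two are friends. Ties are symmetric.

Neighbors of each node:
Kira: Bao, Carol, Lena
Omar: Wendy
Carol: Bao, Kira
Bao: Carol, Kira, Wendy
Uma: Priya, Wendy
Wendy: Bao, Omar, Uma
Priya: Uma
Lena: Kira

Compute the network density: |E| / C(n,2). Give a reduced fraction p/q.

There are 8 edges and 8 nodes, so the maximum possible is C(8,2) = 28.
Density = 8/28 = 2/7.

2/7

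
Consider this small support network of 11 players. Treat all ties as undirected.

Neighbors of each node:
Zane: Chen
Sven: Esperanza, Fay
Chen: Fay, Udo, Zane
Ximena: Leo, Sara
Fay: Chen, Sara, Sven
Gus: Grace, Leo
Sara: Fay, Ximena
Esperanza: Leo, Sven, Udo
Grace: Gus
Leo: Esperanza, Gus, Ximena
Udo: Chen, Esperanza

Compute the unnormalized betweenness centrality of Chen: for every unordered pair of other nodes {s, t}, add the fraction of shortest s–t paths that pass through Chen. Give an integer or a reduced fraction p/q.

11

Pairs whose geodesics pass through Chen — Sara–Udo: 1; Sara–Zane: 1; Sven–Zane: 1; Ximena–Zane: 1; Gus–Zane: 1; Esperanza–Zane: 1; Leo–Zane: 1; Udo–Fay: 1; Udo–Zane: 1; Grace–Zane: 1; Fay–Zane: 1.
All other pairs contribute 0.
Summing the contributions gives betweenness(Chen) = 11.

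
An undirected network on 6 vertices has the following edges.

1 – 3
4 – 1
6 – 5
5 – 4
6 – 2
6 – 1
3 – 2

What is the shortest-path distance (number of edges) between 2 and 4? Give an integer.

One shortest route is 2 – 6 – 5 – 4, which uses 3 edges, and at distance 2 from 2 we only reach {1, 5}, which does not include 4. So d(2,4) = 3.

3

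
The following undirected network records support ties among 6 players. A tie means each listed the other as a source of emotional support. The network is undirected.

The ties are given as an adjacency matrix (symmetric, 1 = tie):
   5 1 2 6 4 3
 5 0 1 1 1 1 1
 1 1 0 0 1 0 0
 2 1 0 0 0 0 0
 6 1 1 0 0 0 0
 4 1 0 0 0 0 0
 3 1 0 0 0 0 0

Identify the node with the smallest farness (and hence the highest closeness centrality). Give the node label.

Farness (sum of distances to all others) for each node — 1:8, 2:9, 3:9, 4:9, 5:5, 6:8.
The smallest farness is 5, for 5, so 5 has the highest closeness.

5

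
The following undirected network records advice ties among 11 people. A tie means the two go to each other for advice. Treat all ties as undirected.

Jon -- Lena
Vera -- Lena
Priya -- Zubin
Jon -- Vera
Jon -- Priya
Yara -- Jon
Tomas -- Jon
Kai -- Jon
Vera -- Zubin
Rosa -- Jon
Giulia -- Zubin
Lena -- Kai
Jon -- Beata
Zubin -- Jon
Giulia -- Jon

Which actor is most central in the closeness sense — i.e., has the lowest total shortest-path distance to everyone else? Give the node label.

Jon

Farness (sum of distances to all others) for each node — Beata:19, Giulia:18, Jon:10, Kai:18, Lena:17, Priya:18, Rosa:19, Tomas:19, Vera:17, Yara:19, Zubin:16.
The smallest farness is 10, for Jon, so Jon has the highest closeness.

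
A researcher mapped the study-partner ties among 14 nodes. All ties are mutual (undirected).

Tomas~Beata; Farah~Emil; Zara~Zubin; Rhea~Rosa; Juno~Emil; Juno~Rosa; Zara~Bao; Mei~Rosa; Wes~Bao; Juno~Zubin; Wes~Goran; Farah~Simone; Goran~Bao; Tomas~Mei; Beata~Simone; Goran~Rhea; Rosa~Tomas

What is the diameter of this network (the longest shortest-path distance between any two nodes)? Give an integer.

Eccentricity of each node (its greatest distance to any other): Bao:6, Beata:5, Emil:5, Farah:6, Goran:5, Juno:4, Mei:4, Rhea:4, Rosa:3, Simone:6, Tomas:4, Wes:6, Zara:5, Zubin:4.
The maximum eccentricity is 6, realized for instance by the pair Bao–Simone via Bao – Zara – Zubin – Juno – Emil – Farah – Simone. So the diameter is 6.

6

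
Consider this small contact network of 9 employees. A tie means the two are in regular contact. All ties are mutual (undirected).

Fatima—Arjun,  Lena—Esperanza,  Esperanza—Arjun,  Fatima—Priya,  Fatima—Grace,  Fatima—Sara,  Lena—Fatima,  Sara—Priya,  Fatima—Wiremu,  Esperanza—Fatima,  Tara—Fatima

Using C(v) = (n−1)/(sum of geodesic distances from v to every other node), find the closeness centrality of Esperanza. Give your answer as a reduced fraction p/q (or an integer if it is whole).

8/13

Distances from Esperanza: Arjun:1, Fatima:1, Grace:2, Lena:1, Priya:2, Sara:2, Tara:2, Wiremu:2. Sum = 13.
n = 9, so closeness = 8/13.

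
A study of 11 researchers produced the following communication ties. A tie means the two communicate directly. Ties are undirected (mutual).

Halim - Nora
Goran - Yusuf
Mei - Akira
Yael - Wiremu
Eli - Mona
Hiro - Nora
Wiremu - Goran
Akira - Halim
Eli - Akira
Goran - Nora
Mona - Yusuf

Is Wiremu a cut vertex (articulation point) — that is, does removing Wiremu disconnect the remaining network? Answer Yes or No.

Yes

Removing Wiremu leaves {Akira, Eli, Goran, Halim, Hiro, Mei, Mona, Nora, and Yusuf} with no path to {Yael}, so the network splits into 2 components. Wiremu is a cut vertex.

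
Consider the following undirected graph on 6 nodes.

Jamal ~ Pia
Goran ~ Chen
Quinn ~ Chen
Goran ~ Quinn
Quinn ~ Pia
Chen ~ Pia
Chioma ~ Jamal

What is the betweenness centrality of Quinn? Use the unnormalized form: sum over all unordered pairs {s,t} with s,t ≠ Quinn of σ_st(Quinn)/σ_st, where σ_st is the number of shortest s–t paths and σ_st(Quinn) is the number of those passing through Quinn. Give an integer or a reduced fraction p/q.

Pairs whose geodesics pass through Quinn — Pia–Goran: 1/2; Goran–Jamal: 1/2; Goran–Chioma: 1/2.
All other pairs contribute 0.
Summing the contributions gives betweenness(Quinn) = 3/2.

3/2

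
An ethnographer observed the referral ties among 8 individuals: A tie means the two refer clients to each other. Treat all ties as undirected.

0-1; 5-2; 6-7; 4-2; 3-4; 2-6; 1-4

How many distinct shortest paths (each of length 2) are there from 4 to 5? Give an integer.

1

The shortest distance is 2, and the only length-2 path is 4–2–5. So there is exactly 1 shortest path.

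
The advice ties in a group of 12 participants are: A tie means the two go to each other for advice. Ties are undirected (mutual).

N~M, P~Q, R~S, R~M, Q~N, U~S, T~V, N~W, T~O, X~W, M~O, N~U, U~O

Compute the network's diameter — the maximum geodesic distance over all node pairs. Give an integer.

Eccentricity of each node (its greatest distance to any other): M:3, N:4, O:4, P:6, Q:5, R:4, S:4, T:5, U:3, V:6, W:5, X:6.
The maximum eccentricity is 6, realized for instance by the pair V–P via V – T – O – M – N – Q – P. So the diameter is 6.

6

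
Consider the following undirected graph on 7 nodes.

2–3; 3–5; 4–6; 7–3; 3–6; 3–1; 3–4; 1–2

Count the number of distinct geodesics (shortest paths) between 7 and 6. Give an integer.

1

The shortest distance is 2, and the only length-2 path is 7–3–6. So there is exactly 1 shortest path.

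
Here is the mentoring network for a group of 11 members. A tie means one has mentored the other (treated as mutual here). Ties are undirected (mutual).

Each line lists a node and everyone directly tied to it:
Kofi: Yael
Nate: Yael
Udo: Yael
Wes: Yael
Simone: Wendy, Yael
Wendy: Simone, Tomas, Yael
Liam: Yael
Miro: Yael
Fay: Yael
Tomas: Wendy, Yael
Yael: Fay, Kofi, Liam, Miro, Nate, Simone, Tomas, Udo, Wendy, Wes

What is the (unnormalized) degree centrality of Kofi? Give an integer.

1

Kofi is directly tied to Yael. That is 1 neighbor, so the degree of Kofi is 1.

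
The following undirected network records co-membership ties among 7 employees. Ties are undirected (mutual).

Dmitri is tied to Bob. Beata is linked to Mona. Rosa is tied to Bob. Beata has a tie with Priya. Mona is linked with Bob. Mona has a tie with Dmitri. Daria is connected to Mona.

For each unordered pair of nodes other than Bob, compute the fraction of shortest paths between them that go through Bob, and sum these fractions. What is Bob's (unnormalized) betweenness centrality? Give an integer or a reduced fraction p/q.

Pairs whose geodesics pass through Bob — Beata–Rosa: 1; Daria–Rosa: 1; Priya–Rosa: 1; Mona–Rosa: 1; Dmitri–Rosa: 1.
All other pairs contribute 0.
Summing the contributions gives betweenness(Bob) = 5.

5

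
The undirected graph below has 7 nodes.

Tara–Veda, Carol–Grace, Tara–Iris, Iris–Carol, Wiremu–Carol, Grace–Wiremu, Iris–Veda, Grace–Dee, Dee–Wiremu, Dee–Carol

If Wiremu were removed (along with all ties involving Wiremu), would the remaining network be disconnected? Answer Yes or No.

Even without Wiremu, every remaining node can still reach every other (the residual graph is connected), so Wiremu is not a cut vertex.

No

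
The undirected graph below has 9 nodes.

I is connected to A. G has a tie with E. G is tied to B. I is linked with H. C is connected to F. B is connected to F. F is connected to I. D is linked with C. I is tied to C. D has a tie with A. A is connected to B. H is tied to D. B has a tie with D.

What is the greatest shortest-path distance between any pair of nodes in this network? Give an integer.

4

Eccentricity of each node (its greatest distance to any other): A:3, B:2, C:4, D:3, E:4, F:3, G:3, H:4, I:4.
The maximum eccentricity is 4, realized for instance by the pair H–E via H – D – B – G – E. So the diameter is 4.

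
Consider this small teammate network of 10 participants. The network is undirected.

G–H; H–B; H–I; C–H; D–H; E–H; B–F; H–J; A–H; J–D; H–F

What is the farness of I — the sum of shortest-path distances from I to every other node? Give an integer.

Distances from I: A:2, B:2, C:2, D:2, E:2, F:2, G:2, H:1, J:2.
Sum = 2 + 2 + 2 + 2 + 2 + 2 + 2 + 1 + 2 = 17.

17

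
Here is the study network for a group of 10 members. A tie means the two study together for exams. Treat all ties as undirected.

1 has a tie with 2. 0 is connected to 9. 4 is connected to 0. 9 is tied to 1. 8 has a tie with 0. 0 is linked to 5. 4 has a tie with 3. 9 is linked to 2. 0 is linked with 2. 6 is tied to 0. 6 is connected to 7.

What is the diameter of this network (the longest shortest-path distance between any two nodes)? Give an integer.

4

Eccentricity of each node (its greatest distance to any other): 0:2, 1:4, 2:3, 3:4, 4:3, 5:3, 6:3, 7:4, 8:3, 9:3.
The maximum eccentricity is 4, realized for instance by the pair 7–1 via 7 – 6 – 0 – 2 – 1. So the diameter is 4.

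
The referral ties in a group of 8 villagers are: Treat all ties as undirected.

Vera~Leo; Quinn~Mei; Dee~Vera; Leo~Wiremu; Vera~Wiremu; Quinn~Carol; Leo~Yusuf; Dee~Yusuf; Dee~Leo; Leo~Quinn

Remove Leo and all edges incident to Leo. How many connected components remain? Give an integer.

Without Leo, the remaining ties split the others into: {Carol, Mei, Quinn}; {Dee, Vera, Wiremu, Yusuf}.
That's 2 separate components.

2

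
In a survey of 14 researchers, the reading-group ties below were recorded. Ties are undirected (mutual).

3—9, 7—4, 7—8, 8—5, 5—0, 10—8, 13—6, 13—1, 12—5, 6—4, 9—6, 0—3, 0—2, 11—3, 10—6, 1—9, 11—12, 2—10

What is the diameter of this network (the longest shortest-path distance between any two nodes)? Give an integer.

Eccentricity of each node (its greatest distance to any other): 0:4, 1:4, 2:4, 3:4, 4:4, 5:4, 6:4, 7:4, 8:4, 9:3, 10:4, 11:4, 12:5, 13:5.
The maximum eccentricity is 5, realized for instance by the pair 12–13 via 12 – 11 – 3 – 9 – 6 – 13. So the diameter is 5.

5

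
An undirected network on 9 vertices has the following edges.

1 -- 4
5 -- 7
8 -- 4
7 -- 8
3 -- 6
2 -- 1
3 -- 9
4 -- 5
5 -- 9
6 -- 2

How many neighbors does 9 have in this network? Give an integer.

9 is directly tied to 3 and 5. That is 2 neighbors, so the degree of 9 is 2.

2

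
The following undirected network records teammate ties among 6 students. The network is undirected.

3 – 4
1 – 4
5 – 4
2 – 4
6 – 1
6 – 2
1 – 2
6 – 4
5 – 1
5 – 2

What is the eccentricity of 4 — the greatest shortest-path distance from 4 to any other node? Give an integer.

1

Distances from 4: 1:1, 2:1, 3:1, 5:1, 6:1.
The largest is 1 (to 6, 2, 3, 5, and 1), so the eccentricity of 4 is 1.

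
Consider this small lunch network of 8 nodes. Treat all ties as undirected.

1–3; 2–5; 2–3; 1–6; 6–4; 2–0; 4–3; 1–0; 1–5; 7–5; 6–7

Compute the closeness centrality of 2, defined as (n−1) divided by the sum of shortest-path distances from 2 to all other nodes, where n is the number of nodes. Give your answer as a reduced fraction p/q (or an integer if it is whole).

7/12

Distances from 2: 0:1, 1:2, 3:1, 4:2, 5:1, 6:3, 7:2. Sum = 12.
n = 8, so closeness = 7/12.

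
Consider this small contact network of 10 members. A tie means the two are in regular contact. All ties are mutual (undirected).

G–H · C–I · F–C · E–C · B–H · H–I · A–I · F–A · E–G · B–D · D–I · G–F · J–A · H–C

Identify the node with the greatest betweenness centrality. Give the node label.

Unnormalized betweenness of each node: A:9, B:1, C:41/6, D:3/2, E:1/3, F:14/3, G:19/6, H:47/6, I:35/3, J:0.
I has the largest value, 35/3, making it the main broker — the node through which the most shortest paths run.

I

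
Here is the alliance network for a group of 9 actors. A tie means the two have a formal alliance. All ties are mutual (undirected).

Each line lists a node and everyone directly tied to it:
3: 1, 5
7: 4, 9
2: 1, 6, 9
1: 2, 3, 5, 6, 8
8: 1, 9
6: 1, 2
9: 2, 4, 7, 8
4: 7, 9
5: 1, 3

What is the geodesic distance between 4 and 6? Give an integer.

3

One shortest route is 4 – 9 – 2 – 6, which uses 3 edges, and at distance 2 from 4 we only reach {2, 8}, which does not include 6. So d(4,6) = 3.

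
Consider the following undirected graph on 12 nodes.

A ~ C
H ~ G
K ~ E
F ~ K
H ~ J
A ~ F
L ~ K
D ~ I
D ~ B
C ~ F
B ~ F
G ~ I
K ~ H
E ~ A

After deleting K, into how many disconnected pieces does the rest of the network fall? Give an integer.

Without K, the remaining ties split the others into: {A, B, C, D, E, F, G, H, I, J}; {L}.
That's 2 separate components.

2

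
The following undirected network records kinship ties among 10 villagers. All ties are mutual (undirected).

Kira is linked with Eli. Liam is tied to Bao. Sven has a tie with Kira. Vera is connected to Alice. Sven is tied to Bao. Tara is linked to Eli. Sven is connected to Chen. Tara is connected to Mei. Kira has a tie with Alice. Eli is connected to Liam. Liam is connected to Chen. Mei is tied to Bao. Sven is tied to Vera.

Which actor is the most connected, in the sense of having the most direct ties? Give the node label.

Sven

Degrees — Alice:2, Bao:3, Chen:2, Eli:3, Kira:3, Liam:3, Mei:2, Sven:4, Tara:2, Vera:2.
The maximum is 4, attained only by Sven.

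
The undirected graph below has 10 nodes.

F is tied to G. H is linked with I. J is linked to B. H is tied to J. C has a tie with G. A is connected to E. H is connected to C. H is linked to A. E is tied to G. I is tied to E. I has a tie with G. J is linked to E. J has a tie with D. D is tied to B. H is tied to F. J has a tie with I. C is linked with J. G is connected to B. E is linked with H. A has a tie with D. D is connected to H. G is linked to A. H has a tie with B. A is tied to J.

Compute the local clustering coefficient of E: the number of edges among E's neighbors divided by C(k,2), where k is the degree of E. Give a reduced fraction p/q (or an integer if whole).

E's neighbors: A, G, H, I, and J (k = 5).
Possible neighbor pairs: C(5,2) = 10. Edges among them: A–G, A–H, A–J, G–I, H–I, H–J, I–J → e = 7.
Clustering(E) = 7/10.

7/10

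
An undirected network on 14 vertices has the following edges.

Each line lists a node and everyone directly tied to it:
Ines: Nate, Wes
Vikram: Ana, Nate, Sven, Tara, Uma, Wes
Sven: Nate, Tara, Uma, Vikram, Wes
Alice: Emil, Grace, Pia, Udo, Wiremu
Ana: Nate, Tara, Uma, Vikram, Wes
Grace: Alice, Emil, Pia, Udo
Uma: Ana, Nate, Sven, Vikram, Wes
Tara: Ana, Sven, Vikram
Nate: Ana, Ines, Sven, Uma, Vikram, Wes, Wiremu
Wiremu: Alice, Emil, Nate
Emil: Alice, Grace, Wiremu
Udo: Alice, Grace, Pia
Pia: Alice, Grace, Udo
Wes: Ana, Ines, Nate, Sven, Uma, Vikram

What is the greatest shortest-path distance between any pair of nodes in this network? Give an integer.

5

Eccentricity of each node (its greatest distance to any other): Alice:4, Ana:4, Emil:4, Grace:5, Ines:4, Nate:3, Pia:5, Sven:4, Tara:5, Udo:5, Uma:4, Vikram:4, Wes:4, Wiremu:3.
The maximum eccentricity is 5, realized for instance by the pair Pia–Tara via Pia – Alice – Wiremu – Nate – Ana – Tara. So the diameter is 5.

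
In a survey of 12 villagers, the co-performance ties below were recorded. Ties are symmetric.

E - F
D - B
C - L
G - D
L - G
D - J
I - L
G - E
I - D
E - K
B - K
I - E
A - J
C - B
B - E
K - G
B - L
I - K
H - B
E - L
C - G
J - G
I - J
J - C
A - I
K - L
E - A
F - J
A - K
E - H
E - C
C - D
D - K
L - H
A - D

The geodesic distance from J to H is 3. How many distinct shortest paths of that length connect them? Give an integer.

10

The shortest distance is 3. The length-3 paths are: J–C–B–H; J–D–B–H; J–C–E–H; J–I–E–H; J–F–E–H; J–A–E–H (and 4 more).
That gives 10 distinct shortest paths.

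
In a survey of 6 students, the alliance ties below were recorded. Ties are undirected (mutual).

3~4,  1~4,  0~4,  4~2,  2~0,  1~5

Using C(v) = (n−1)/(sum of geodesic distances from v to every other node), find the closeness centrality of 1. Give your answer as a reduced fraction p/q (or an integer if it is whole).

5/8

Distances from 1: 0:2, 2:2, 3:2, 4:1, 5:1. Sum = 8.
n = 6, so closeness = 5/8.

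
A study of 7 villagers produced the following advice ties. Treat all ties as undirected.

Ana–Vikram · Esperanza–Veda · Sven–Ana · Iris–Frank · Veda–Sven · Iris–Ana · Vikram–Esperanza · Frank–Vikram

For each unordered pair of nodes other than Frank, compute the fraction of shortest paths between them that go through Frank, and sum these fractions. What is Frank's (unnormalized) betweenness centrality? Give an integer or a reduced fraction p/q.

1

Pairs whose geodesics pass through Frank — Esperanza–Iris: 1/2; Iris–Vikram: 1/2.
All other pairs contribute 0.
Summing the contributions gives betweenness(Frank) = 1.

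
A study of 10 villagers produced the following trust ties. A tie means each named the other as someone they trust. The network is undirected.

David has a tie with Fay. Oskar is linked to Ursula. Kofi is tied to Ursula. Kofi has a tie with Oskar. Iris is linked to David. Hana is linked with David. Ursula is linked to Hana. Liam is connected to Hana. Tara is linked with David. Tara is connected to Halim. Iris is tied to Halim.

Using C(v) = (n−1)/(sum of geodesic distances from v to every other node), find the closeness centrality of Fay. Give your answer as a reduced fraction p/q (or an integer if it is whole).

Distances from Fay: David:1, Halim:3, Hana:2, Iris:2, Kofi:4, Liam:3, Oskar:4, Tara:2, Ursula:3. Sum = 24.
n = 10, so closeness = 9/24 = 3/8.

3/8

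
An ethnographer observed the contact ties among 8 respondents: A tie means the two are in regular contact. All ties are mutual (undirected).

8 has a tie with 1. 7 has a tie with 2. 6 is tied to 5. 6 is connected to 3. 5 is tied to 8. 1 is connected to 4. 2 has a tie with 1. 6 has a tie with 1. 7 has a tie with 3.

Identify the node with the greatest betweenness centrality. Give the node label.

Unnormalized betweenness of each node: 1:11, 2:3, 3:2, 4:0, 5:1, 6:13/2, 7:1, 8:3/2.
1 has the largest value, 11, making it the main broker — the node through which the most shortest paths run.

1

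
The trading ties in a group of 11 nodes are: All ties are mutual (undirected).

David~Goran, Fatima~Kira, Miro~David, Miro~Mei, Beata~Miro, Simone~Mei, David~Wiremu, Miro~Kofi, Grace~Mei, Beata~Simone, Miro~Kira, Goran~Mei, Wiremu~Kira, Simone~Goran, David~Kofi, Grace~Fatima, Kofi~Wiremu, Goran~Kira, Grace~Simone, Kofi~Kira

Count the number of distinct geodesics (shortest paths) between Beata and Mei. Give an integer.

The shortest distance is 2. The length-2 paths are: Beata–Simone–Mei; Beata–Miro–Mei.
That gives 2 distinct shortest paths.

2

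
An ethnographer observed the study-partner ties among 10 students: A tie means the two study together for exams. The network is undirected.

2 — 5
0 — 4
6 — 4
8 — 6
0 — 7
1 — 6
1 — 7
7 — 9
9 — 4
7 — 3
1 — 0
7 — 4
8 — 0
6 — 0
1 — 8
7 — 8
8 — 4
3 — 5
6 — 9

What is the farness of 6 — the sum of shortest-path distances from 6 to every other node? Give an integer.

19

Distances from 6: 0:1, 1:1, 2:5, 3:3, 4:1, 5:4, 7:2, 8:1, 9:1.
Sum = 1 + 1 + 5 + 3 + 1 + 4 + 2 + 1 + 1 = 19.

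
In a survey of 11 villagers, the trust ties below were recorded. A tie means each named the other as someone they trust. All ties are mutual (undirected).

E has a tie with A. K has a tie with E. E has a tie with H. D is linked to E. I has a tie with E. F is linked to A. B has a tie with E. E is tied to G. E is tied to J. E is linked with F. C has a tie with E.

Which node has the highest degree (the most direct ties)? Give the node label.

E

Degrees — A:2, B:1, C:1, D:1, E:10, F:2, G:1, H:1, I:1, J:1, K:1.
The maximum is 10, attained only by E.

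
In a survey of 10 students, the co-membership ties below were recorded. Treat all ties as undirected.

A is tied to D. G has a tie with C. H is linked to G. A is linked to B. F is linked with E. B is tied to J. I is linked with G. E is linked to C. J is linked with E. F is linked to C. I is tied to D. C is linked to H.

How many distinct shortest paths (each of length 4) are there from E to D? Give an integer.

2

The shortest distance is 4. The length-4 paths are: E–J–B–A–D; E–C–G–I–D.
That gives 2 distinct shortest paths.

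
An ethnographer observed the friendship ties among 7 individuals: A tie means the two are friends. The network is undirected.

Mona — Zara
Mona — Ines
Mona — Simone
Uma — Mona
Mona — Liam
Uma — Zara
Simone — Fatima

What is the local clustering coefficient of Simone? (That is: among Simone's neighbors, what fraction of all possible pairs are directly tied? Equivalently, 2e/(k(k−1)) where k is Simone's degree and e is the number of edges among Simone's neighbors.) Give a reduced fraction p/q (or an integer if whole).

Simone's neighbors: Fatima and Mona (k = 2).
Possible neighbor pairs: C(2,2) = 1. Edges among them: none → e = 0.
Clustering(Simone) = 0/1.

0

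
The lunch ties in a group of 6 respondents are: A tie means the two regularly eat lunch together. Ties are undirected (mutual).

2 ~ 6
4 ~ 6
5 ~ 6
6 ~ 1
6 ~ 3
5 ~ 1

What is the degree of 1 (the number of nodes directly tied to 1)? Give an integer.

2

1 is directly tied to 5 and 6. That is 2 neighbors, so the degree of 1 is 2.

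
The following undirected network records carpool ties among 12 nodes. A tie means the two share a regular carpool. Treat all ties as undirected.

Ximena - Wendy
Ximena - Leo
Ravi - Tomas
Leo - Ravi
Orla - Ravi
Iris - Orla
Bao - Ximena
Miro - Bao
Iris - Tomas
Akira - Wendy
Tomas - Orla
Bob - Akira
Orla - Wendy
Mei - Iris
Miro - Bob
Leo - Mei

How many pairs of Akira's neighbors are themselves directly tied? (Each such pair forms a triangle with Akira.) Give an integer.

Akira's neighbors are Bob and Wendy, but none of them are tied to each other, so no triangle contains Akira.

0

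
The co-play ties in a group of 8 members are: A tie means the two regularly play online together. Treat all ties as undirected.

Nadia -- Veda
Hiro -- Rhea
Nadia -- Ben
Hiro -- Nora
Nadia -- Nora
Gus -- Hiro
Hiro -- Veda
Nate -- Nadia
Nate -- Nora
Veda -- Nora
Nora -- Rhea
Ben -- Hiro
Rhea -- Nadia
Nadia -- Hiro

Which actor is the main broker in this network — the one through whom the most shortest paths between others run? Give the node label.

Unnormalized betweenness of each node: Ben:0, Gus:0, Hiro:47/6, Nadia:29/6, Nate:0, Nora:7/3, Rhea:0, Veda:0.
Hiro has the largest value, 47/6, making it the main broker — the node through which the most shortest paths run.

Hiro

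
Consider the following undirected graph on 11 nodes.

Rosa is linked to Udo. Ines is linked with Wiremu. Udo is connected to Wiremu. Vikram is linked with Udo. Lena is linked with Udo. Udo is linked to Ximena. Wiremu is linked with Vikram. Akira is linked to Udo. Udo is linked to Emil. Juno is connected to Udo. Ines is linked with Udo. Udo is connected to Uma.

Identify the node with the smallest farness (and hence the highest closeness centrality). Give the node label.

Farness (sum of distances to all others) for each node — Akira:19, Emil:19, Ines:18, Juno:19, Lena:19, Rosa:19, Udo:10, Uma:19, Vikram:18, Wiremu:17, Ximena:19.
The smallest farness is 10, for Udo, so Udo has the highest closeness.

Udo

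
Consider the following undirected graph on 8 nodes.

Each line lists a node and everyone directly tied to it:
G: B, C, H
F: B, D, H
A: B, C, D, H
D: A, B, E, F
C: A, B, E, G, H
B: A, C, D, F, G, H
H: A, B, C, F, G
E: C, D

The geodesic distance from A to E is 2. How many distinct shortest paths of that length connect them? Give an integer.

2

The shortest distance is 2. The length-2 paths are: A–D–E; A–C–E.
That gives 2 distinct shortest paths.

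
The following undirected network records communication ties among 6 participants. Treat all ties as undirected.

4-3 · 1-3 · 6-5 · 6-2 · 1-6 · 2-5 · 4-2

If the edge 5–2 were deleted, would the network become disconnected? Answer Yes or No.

No

Even without that edge, 5 still reaches 2 via 5 – 6 – 2, so the network stays connected. Not a bridge.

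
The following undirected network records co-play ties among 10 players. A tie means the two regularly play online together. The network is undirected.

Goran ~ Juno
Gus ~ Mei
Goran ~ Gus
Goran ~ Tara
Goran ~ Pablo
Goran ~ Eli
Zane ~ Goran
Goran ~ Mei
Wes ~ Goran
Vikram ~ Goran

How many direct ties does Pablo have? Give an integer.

1

Pablo is directly tied to Goran. That is 1 neighbor, so the degree of Pablo is 1.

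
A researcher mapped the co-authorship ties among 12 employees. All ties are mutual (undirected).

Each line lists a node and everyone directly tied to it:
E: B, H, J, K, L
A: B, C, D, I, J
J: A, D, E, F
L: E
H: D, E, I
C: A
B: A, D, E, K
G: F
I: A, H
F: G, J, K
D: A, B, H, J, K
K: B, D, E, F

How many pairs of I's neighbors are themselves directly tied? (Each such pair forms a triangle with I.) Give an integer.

I's neighbors are A and H, but none of them are tied to each other, so no triangle contains I.

0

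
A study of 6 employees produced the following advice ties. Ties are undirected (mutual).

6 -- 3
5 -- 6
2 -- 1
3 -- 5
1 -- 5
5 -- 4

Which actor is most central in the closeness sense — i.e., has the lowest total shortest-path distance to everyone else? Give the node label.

Farness (sum of distances to all others) for each node — 1:8, 2:12, 3:9, 4:10, 5:6, 6:9.
The smallest farness is 6, for 5, so 5 has the highest closeness.

5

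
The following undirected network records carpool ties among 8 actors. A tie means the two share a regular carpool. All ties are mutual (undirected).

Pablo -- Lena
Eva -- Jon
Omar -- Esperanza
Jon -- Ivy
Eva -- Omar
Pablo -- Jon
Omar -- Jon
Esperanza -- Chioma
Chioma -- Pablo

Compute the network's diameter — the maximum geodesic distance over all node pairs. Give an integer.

3

Eccentricity of each node (its greatest distance to any other): Chioma:3, Esperanza:3, Eva:3, Ivy:3, Jon:2, Lena:3, Omar:3, Pablo:2.
The maximum eccentricity is 3, realized for instance by the pair Esperanza–Lena via Esperanza – Chioma – Pablo – Lena. So the diameter is 3.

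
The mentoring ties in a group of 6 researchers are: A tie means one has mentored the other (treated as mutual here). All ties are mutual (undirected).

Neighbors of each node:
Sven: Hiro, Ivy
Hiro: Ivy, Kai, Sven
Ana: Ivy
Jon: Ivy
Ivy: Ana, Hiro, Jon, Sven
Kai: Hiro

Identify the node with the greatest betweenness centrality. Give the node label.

Unnormalized betweenness of each node: Ana:0, Hiro:4, Ivy:7, Jon:0, Kai:0, Sven:0.
Ivy has the largest value, 7, making it the main broker — the node through which the most shortest paths run.

Ivy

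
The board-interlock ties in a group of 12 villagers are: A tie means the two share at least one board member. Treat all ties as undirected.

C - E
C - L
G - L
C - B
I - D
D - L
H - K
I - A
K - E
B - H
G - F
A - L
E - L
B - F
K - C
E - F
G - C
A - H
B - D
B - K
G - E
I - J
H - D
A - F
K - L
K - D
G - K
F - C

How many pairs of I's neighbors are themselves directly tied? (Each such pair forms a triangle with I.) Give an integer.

I's neighbors are A, D, and J, but none of them are tied to each other, so no triangle contains I.

0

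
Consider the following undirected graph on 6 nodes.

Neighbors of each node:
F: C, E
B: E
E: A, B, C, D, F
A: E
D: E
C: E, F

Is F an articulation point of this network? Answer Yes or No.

Even without F, every remaining node can still reach every other (the residual graph is connected), so F is not a cut vertex.

No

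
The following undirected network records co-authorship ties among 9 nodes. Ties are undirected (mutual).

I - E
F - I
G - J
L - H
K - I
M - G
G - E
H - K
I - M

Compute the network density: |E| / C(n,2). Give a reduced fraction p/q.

1/4

There are 9 edges and 9 nodes, so the maximum possible is C(9,2) = 36.
Density = 9/36 = 1/4.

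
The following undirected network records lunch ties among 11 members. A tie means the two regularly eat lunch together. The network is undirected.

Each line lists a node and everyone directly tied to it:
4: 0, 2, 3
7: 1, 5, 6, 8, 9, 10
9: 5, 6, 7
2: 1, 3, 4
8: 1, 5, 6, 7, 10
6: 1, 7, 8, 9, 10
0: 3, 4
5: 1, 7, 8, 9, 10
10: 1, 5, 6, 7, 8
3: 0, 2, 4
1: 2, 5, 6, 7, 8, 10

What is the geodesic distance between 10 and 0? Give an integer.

One shortest route is 10 – 1 – 2 – 3 – 0, which uses 4 edges, and at distance 3 from 10 we only reach {3, 4}, which does not include 0. So d(10,0) = 4.

4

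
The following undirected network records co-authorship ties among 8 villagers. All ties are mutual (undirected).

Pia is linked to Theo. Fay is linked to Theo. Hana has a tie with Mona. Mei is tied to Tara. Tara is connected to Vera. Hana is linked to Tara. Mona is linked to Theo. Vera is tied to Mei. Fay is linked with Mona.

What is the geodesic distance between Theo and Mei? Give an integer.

4

One shortest route is Theo – Mona – Hana – Tara – Mei, which uses 4 edges, and at distance 3 from Theo we only reach {Tara}, which does not include Mei. So d(Theo,Mei) = 4.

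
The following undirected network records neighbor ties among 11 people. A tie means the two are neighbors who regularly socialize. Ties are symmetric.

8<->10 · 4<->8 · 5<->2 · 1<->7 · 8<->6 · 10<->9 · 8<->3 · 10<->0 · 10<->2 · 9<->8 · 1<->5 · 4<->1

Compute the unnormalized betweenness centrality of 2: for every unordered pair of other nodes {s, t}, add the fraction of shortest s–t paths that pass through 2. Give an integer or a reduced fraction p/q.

13/2

Pairs whose geodesics pass through 2 — 10–5: 1; 10–1: 1/2; 10–7: 1/2; 5–8: 1/2; 5–0: 1; 5–9: 1; 5–3: 1/2; 5–6: 1/2; 0–1: 1/2; 0–7: 1/2.
All other pairs contribute 0.
Summing the contributions gives betweenness(2) = 13/2.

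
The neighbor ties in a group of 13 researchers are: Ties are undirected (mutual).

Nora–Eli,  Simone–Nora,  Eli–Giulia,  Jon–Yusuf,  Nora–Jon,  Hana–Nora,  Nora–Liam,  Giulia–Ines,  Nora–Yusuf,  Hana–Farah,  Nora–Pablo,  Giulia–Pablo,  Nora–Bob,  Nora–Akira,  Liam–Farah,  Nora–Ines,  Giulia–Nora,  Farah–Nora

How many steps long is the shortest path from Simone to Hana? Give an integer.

One shortest route is Simone – Nora – Hana, which uses 2 edges, and Simone and Hana are not directly tied, so nothing shorter exists. So d(Simone,Hana) = 2.

2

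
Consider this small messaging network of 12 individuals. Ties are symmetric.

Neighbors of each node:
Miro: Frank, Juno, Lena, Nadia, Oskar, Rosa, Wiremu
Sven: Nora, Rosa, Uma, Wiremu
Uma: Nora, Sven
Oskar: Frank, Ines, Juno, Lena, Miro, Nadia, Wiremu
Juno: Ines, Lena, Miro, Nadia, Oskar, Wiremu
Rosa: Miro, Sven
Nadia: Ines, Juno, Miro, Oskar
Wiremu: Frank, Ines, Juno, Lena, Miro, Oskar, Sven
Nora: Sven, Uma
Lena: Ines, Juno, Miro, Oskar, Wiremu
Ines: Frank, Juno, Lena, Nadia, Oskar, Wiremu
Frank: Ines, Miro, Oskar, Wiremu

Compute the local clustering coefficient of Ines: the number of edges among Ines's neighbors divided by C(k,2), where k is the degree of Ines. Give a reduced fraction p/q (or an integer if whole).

Ines's neighbors: Frank, Juno, Lena, Nadia, Oskar, and Wiremu (k = 6).
Possible neighbor pairs: C(6,2) = 15. Edges among them: Frank–Oskar, Frank–Wiremu, Juno–Lena, Juno–Nadia, Juno–Oskar, Juno–Wiremu, Lena–Oskar, Lena–Wiremu, Nadia–Oskar, Oskar–Wiremu → e = 10.
Clustering(Ines) = 10/15 = 2/3.

2/3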